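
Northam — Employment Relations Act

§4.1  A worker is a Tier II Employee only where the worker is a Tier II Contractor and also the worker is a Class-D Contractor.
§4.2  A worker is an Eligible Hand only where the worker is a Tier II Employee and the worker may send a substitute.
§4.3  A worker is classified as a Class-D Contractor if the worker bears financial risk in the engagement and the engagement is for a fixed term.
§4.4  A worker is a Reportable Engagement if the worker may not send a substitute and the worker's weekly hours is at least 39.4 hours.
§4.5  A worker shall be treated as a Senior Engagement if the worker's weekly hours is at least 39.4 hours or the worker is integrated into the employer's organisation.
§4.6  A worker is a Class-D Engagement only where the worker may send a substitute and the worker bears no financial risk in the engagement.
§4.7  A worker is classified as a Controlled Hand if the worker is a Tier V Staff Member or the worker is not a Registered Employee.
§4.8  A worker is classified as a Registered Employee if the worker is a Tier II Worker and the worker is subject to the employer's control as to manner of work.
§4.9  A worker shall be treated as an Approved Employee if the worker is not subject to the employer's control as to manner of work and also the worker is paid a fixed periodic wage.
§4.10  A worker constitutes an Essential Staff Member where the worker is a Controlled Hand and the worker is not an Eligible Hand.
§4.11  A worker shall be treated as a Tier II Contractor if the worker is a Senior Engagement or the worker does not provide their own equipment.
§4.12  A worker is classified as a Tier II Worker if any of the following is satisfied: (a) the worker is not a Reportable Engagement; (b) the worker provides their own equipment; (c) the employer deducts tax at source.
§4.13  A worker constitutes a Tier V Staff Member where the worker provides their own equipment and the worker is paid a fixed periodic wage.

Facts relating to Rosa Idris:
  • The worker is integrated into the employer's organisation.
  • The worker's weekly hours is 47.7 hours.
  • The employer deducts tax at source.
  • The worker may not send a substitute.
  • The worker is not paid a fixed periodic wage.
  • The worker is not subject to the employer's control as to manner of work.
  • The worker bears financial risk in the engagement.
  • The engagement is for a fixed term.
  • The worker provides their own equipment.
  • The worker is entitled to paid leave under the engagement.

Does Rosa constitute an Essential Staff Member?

Yes

Under §4.13: the worker provides their own equipment? yes; and the worker is paid a fixed periodic wage? no. So the worker is not a Tier V Staff Member.
Under §4.4: the worker may not send a substitute? yes; and worker's weekly hours: 47.7 hours ≥ 39.4 hours? yes. So the worker is a Reportable Engagement.
Under §4.12: not a Reportable Engagement (§4.4)? no; or the worker provides their own equipment? yes; or the employer deducts tax at source? yes. So the worker is a Tier II Worker.
Under §4.8: Tier II Worker (§4.12)? yes; and the worker is subject to the employer's control as to manner of work? no. So the worker is not a Registered Employee.
Under §4.7: Tier V Staff Member (§4.13)? no; or not a Registered Employee (§4.8)? yes. So the worker is a Controlled Hand.
Under §4.5: worker's weekly hours: 47.7 hours ≥ 39.4 hours? yes; or the worker is integrated into the employer's organisation? yes. So the worker is a Senior Engagement.
Under §4.11: Senior Engagement (§4.5)? yes; or the worker does not provide their own equipment? no. So the worker is a Tier II Contractor.
Under §4.3: the worker bears financial risk in the engagement? yes; and the engagement is for a fixed term? yes. So the worker is a Class-D Contractor.
Under §4.1: Tier II Contractor (§4.11)? yes; and Class-D Contractor (§4.3)? yes. So the worker is a Tier II Employee.
Under §4.2: Tier II Employee (§4.1)? yes; and the worker may send a substitute? no. So the worker is not an Eligible Hand.
Under §4.10: Controlled Hand (§4.7)? yes; and not an Eligible Hand (§4.2)? yes. So the worker is an Essential Staff Member.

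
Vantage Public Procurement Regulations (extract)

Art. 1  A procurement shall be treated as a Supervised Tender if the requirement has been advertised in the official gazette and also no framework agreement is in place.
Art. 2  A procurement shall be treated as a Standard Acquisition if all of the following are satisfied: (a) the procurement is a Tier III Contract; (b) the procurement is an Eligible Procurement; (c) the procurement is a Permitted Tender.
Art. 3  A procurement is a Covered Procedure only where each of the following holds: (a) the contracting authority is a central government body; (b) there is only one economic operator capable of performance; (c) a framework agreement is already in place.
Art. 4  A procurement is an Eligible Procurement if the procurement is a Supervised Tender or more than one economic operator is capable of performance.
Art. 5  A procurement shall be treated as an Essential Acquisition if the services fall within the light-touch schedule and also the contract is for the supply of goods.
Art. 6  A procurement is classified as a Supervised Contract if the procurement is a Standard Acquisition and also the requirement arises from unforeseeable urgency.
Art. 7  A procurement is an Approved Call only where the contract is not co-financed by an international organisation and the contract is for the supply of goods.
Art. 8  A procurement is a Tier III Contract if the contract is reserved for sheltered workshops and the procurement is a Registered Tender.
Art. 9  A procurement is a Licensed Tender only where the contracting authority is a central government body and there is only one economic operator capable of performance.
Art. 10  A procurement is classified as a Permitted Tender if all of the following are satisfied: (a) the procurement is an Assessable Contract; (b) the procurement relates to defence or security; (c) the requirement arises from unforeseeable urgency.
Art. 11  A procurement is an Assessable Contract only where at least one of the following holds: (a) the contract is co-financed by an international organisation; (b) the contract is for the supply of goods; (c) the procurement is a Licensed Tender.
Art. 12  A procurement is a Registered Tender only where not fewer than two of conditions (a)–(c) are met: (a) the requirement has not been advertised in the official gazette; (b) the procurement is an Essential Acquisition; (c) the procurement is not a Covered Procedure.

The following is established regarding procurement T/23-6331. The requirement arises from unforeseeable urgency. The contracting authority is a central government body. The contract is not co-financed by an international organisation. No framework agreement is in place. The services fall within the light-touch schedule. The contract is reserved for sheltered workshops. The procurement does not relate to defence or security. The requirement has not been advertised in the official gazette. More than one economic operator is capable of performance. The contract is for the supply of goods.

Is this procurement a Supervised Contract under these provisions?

No

article 5 — Essential Acquisition: [the services fall within the light-touch schedule? yes] AND [the contract is for the supply of goods? yes] → satisfied.
article 3 — Covered Procedure: [the contracting authority is a central government body? yes] AND [there is only one economic operator capable of performance? no] AND [a framework agreement is already in place? no] → not satisfied.
article 12 — Registered Tender: the requirement has not been advertised in the official gazette? yes; Essential Acquisition (article 5)? yes; not a Covered Procedure (article 3)? yes — 3 of 3 hold (need ≥2) → satisfied.
article 8 — Tier III Contract: [the contract is reserved for sheltered workshops? yes] AND [Registered Tender (article 12)? yes] → satisfied.
article 1 — Supervised Tender: [the requirement has been advertised in the official gazette? no] AND [no framework agreement is in place? yes] → not satisfied.
article 4 — Eligible Procurement: [Supervised Tender (article 1)? no] OR [more than one economic operator is capable of performance? yes] → satisfied.
article 9 — Licensed Tender: [the contracting authority is a central government body? yes] AND [there is only one economic operator capable of performance? no] → not satisfied.
article 11 — Assessable Contract: [the contract is co-financed by an international organisation? no] OR [the contract is for the supply of goods? yes] OR [Licensed Tender (article 9)? no] → satisfied.
article 10 — Permitted Tender: [Assessable Contract (article 11)? yes] AND [the procurement relates to defence or security? no] AND [the requirement arises from unforeseeable urgency? yes] → not satisfied.
article 2 — Standard Acquisition: [Tier III Contract (article 8)? yes] AND [Eligible Procurement (article 4)? yes] AND [Permitted Tender (article 10)? no] → not satisfied.
article 6 — Supervised Contract: [Standard Acquisition (article 2)? no] AND [the requirement arises from unforeseeable urgency? yes] → not satisfied.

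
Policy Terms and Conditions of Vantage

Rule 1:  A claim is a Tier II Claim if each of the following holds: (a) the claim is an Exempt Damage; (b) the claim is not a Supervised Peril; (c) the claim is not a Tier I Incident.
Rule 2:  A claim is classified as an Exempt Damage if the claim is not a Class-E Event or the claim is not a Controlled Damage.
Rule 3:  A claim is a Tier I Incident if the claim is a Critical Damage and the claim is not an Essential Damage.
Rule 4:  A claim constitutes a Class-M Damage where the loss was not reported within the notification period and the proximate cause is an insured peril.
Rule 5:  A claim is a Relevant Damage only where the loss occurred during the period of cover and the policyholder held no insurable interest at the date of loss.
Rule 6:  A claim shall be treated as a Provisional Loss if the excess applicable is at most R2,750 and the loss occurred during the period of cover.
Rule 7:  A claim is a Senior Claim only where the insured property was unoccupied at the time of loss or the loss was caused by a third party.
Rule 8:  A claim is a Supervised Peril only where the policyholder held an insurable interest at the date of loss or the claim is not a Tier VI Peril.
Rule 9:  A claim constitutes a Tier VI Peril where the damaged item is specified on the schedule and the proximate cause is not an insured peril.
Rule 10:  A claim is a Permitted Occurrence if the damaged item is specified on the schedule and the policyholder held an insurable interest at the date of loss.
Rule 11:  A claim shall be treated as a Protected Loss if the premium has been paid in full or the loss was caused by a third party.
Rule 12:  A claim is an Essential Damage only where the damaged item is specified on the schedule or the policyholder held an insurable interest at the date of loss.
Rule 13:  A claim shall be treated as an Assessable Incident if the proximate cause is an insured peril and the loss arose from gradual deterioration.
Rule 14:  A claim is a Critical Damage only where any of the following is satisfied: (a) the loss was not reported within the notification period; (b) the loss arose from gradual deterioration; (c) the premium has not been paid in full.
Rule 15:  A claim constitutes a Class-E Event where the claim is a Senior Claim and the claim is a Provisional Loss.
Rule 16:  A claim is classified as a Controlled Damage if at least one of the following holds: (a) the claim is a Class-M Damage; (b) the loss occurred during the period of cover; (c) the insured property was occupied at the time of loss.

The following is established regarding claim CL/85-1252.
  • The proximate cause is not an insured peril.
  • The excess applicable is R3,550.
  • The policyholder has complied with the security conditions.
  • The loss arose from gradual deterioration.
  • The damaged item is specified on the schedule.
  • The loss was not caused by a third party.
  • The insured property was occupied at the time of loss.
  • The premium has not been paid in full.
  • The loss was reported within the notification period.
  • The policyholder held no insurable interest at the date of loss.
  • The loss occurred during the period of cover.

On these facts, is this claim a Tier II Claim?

Yes

rule 7 — Senior Claim: [the insured property was unoccupied at the time of loss? no] OR [the loss was caused by a third party? no] → not satisfied.
rule 6 — Provisional Loss: [excess applicable: R3,550 ≤ R2,750? no] AND [the loss occurred during the period of cover? yes] → not satisfied.
rule 15 — Class-E Event: [Senior Claim (rule 7)? no] AND [Provisional Loss (rule 6)? no] → not satisfied.
rule 4 — Class-M Damage: [the loss was not reported within the notification period? no] AND [the proximate cause is an insured peril? no] → not satisfied.
rule 16 — Controlled Damage: [Class-M Damage (rule 4)? no] OR [the loss occurred during the period of cover? yes] OR [the insured property was occupied at the time of loss? yes] → satisfied.
rule 2 — Exempt Damage: [not a Class-E Event (rule 15)? yes] OR [not a Controlled Damage (rule 16)? no] → satisfied.
rule 9 — Tier VI Peril: [the damaged item is specified on the schedule? yes] AND [the proximate cause is not an insured peril? yes] → satisfied.
rule 8 — Supervised Peril: [the policyholder held an insurable interest at the date of loss? no] OR [not a Tier VI Peril (rule 9)? no] → not satisfied.
rule 14 — Critical Damage: [the loss was not reported within the notification period? no] OR [the loss arose from gradual deterioration? yes] OR [the premium has not been paid in full? yes] → satisfied.
rule 12 — Essential Damage: [the damaged item is specified on the schedule? yes] OR [the policyholder held an insurable interest at the date of loss? no] → satisfied.
rule 3 — Tier I Incident: [Critical Damage (rule 14)? yes] AND [not an Essential Damage (rule 12)? no] → not satisfied.
rule 1 — Tier II Claim: [Exempt Damage (rule 2)? yes] AND [not a Supervised Peril (rule 8)? yes] AND [not a Tier I Incident (rule 3)? yes] → satisfied.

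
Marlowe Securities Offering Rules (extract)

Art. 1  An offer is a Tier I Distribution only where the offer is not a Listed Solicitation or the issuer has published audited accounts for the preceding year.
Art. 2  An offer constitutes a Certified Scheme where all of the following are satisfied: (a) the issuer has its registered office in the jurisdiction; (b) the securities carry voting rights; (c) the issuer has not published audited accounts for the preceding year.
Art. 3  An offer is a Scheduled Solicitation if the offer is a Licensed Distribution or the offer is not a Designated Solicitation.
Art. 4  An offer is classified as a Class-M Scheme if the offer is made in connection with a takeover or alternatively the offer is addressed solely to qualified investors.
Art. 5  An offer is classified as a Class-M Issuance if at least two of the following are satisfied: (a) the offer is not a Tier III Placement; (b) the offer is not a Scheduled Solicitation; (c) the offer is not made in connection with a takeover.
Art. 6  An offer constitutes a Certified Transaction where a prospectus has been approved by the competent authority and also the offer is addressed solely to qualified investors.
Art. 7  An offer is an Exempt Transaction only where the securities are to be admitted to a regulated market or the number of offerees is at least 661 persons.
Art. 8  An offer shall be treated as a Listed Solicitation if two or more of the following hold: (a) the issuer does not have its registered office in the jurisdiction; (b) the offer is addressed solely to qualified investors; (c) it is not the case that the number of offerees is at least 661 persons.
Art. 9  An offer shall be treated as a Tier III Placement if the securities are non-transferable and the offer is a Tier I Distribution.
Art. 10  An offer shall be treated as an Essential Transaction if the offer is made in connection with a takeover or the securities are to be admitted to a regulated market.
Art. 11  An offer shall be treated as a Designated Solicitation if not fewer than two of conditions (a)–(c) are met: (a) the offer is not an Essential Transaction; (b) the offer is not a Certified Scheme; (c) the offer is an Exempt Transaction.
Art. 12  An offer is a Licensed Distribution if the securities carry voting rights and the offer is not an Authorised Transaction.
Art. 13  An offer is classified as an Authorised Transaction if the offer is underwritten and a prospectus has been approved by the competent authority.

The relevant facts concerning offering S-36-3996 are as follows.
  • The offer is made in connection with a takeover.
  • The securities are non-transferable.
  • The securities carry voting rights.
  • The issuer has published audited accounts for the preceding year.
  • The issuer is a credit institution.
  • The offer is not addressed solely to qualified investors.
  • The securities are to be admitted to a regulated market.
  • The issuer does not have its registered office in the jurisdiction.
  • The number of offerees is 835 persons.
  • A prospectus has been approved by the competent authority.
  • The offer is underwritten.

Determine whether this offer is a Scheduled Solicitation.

Under article 13: the offer is underwritten? yes; and a prospectus has been approved by the competent authority? yes. So the offer is an Authorised Transaction.
Under article 12: the securities carry voting rights? yes; and not an Authorised Transaction (article 13)? no. So the offer is not a Licensed Distribution.
Under article 10: the offer is made in connection with a takeover? yes; or the securities are to be admitted to a regulated market? yes. So the offer is an Essential Transaction.
Under article 2: the issuer has its registered office in the jurisdiction? no; and the securities carry voting rights? yes; and the issuer has not published audited accounts for the preceding year? no. So the offer is not a Certified Scheme.
Under article 7: the securities are to be admitted to a regulated market? yes; or number of offerees: 835 persons ≥ 661 persons? yes. So the offer is an Exempt Transaction.
Under article 11: not an Essential Transaction (article 10)? no; not a Certified Scheme (article 2)? yes; Exempt Transaction (article 7)? yes — 2 of 3 hold (need ≥2) → satisfied.
Under article 3: Licensed Distribution (article 12)? no; or not a Designated Solicitation (article 11)? no. So the offer is not a Scheduled Solicitation.

No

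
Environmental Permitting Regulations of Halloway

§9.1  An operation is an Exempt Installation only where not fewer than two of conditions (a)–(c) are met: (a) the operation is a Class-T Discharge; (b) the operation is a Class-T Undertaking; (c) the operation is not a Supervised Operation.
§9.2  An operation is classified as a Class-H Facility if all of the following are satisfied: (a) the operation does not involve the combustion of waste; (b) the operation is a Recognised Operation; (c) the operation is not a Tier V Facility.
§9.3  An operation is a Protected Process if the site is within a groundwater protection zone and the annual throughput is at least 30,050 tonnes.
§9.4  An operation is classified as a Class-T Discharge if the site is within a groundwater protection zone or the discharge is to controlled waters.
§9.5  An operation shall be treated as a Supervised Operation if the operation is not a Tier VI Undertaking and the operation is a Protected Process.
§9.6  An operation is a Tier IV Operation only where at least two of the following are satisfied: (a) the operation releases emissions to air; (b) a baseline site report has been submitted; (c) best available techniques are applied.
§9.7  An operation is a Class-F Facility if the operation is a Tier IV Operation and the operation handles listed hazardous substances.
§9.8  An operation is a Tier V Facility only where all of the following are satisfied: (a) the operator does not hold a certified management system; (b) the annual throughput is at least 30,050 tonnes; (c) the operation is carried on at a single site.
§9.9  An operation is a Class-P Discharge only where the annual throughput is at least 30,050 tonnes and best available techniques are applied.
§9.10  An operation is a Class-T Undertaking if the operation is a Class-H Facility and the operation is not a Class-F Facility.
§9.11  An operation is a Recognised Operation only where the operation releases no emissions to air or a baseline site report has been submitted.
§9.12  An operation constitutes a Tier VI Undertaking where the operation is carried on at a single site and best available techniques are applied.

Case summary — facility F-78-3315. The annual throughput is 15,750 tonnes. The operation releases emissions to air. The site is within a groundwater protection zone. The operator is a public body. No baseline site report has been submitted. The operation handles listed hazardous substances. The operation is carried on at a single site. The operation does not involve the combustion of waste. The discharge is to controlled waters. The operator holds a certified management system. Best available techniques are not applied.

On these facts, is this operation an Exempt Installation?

§9.4 — Class-T Discharge: [the site is within a groundwater protection zone? yes] OR [the discharge is to controlled waters? yes] → satisfied.
§9.11 — Recognised Operation: [the operation releases no emissions to air? no] OR [a baseline site report has been submitted? no] → not satisfied.
§9.8 — Tier V Facility: [the operator does not hold a certified management system? no] AND [annual throughput: 15,750 tonnes ≥ 30,050 tonnes? no] AND [the operation is carried on at a single site? yes] → not satisfied.
§9.2 — Class-H Facility: [the operation does not involve the combustion of waste? yes] AND [Recognised Operation (§9.11)? no] AND [not a Tier V Facility (§9.8)? yes] → not satisfied.
§9.6 — Tier IV Operation: the operation releases emissions to air? yes; a baseline site report has been submitted? no; best available techniques are applied? no — 1 of 3 hold (need ≥2) → not satisfied.
§9.7 — Class-F Facility: [Tier IV Operation (§9.6)? no] AND [the operation handles listed hazardous substances? yes] → not satisfied.
§9.10 — Class-T Undertaking: [Class-H Facility (§9.2)? no] AND [not a Class-F Facility (§9.7)? yes] → not satisfied.
§9.12 — Tier VI Undertaking: [the operation is carried on at a single site? yes] AND [best available techniques are applied? no] → not satisfied.
§9.3 — Protected Process: [the site is within a groundwater protection zone? yes] AND [annual throughput: 15,750 tonnes ≥ 30,050 tonnes? no] → not satisfied.
§9.5 — Supervised Operation: [not a Tier VI Undertaking (§9.12)? yes] AND [Protected Process (§9.3)? no] → not satisfied.
§9.1 — Exempt Installation: Class-T Discharge (§9.4)? yes; Class-T Undertaking (§9.10)? no; not a Supervised Operation (§9.5)? yes — 2 of 3 hold (need ≥2) → satisfied.

Yes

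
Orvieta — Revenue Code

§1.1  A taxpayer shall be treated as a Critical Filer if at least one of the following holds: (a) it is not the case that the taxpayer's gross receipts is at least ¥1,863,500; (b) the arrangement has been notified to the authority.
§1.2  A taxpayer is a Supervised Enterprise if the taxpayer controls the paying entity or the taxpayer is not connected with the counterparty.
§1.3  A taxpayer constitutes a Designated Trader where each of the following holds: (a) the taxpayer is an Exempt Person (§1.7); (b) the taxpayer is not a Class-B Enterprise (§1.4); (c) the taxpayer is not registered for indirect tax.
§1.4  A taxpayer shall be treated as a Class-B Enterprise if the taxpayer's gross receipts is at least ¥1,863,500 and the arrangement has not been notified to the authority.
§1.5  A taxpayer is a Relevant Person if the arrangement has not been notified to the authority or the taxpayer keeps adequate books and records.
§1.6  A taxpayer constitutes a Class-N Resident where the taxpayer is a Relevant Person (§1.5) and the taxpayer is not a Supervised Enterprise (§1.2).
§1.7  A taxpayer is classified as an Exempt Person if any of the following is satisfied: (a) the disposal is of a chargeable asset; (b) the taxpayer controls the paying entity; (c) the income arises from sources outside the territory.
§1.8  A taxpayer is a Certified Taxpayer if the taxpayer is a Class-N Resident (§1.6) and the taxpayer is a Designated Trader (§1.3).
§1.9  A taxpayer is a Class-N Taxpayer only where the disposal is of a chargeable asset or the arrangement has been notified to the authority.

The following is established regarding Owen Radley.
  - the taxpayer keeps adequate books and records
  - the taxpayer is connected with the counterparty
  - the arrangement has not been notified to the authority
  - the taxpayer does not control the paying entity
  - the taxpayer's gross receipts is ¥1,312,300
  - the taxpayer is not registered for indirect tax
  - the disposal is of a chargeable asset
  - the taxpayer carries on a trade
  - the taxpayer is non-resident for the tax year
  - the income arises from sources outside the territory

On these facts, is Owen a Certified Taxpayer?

Yes

Under §1.5: the arrangement has not been notified to the authority? yes; or the taxpayer keeps adequate books and records? yes. So the taxpayer is a Relevant Person.
Under §1.2: the taxpayer controls the paying entity? no; or the taxpayer is not connected with the counterparty? no. So the taxpayer is not a Supervised Enterprise.
Under §1.6: Relevant Person (§1.5)? yes; and not a Supervised Enterprise (§1.2)? yes. So the taxpayer is a Class-N Resident.
Under §1.7: the disposal is of a chargeable asset? yes; or the taxpayer controls the paying entity? no; or the income arises from sources outside the territory? yes. So the taxpayer is an Exempt Person.
Under §1.4: taxpayer's gross receipts: ¥1,312,300 ≥ ¥1,863,500? no; and the arrangement has not been notified to the authority? yes. So the taxpayer is not a Class-B Enterprise.
Under §1.3: Exempt Person (§1.7)? yes; and not a Class-B Enterprise (§1.4)? yes; and the taxpayer is not registered for indirect tax? yes. So the taxpayer is a Designated Trader.
Under §1.8: Class-N Resident (§1.6)? yes; and Designated Trader (§1.3)? yes. So the taxpayer is a Certified Taxpayer.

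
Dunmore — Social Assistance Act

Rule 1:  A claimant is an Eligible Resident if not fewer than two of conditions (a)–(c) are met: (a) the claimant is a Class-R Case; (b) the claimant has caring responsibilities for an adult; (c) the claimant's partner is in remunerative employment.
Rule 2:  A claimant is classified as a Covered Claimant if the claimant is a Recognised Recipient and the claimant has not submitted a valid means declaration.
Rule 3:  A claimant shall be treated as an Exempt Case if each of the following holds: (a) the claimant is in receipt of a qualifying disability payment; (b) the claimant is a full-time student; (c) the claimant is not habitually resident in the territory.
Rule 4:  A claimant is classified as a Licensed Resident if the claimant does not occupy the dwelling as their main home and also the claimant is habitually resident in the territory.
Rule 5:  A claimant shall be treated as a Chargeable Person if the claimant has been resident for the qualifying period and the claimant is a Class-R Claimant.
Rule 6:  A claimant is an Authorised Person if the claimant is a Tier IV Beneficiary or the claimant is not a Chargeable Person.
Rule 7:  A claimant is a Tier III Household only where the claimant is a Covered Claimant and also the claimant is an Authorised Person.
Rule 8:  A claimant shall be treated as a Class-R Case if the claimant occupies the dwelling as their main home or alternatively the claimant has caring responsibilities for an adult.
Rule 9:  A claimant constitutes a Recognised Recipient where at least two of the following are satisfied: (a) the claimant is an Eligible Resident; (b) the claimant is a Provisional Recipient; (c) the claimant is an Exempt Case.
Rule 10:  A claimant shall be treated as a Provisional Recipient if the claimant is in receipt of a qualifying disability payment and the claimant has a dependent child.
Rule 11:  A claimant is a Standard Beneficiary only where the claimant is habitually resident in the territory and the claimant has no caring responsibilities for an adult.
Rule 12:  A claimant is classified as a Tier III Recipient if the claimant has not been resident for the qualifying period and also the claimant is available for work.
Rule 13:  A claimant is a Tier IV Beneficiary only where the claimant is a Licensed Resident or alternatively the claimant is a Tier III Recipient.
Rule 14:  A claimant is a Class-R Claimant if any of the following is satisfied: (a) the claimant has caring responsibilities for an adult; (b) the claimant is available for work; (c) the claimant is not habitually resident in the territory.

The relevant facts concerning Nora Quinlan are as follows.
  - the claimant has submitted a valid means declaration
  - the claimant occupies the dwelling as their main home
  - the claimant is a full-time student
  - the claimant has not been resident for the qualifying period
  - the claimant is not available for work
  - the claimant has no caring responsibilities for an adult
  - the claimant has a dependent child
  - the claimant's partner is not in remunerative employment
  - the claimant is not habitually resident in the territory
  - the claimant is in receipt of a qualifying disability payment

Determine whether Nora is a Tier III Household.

No

Under rule 8: the claimant occupies the dwelling as their main home? yes; or the claimant has caring responsibilities for an adult? no. So the claimant is a Class-R Case.
Under rule 1: Class-R Case (rule 8)? yes; the claimant has caring responsibilities for an adult? no; the claimant's partner is in remunerative employment? no — 1 of 3 hold (need ≥2) → not satisfied.
Under rule 10: the claimant is in receipt of a qualifying disability payment? yes; and the claimant has a dependent child? yes. So the claimant is a Provisional Recipient.
Under rule 3: the claimant is in receipt of a qualifying disability payment? yes; and the claimant is a full-time student? yes; and the claimant is not habitually resident in the territory? yes. So the claimant is an Exempt Case.
Under rule 9: Eligible Resident (rule 1)? no; Provisional Recipient (rule 10)? yes; Exempt Case (rule 3)? yes — 2 of 3 hold (need ≥2) → satisfied.
Under rule 2: Recognised Recipient (rule 9)? yes; and the claimant has not submitted a valid means declaration? no. So the claimant is not a Covered Claimant.
Under rule 4: the claimant does not occupy the dwelling as their main home? no; and the claimant is habitually resident in the territory? no. So the claimant is not a Licensed Resident.
Under rule 12: the claimant has not been resident for the qualifying period? yes; and the claimant is available for work? no. So the claimant is not a Tier III Recipient.
Under rule 13: Licensed Resident (rule 4)? no; or Tier III Recipient (rule 12)? no. So the claimant is not a Tier IV Beneficiary.
Under rule 14: the claimant has caring responsibilities for an adult? no; or the claimant is available for work? no; or the claimant is not habitually resident in the territory? yes. So the claimant is a Class-R Claimant.
Under rule 5: the claimant has been resident for the qualifying period? no; and Class-R Claimant (rule 14)? yes. So the claimant is not a Chargeable Person.
Under rule 6: Tier IV Beneficiary (rule 13)? no; or not a Chargeable Person (rule 5)? yes. So the claimant is an Authorised Person.
Under rule 7: Covered Claimant (rule 2)? no; and Authorised Person (rule 6)? yes. So the claimant is not a Tier III Household.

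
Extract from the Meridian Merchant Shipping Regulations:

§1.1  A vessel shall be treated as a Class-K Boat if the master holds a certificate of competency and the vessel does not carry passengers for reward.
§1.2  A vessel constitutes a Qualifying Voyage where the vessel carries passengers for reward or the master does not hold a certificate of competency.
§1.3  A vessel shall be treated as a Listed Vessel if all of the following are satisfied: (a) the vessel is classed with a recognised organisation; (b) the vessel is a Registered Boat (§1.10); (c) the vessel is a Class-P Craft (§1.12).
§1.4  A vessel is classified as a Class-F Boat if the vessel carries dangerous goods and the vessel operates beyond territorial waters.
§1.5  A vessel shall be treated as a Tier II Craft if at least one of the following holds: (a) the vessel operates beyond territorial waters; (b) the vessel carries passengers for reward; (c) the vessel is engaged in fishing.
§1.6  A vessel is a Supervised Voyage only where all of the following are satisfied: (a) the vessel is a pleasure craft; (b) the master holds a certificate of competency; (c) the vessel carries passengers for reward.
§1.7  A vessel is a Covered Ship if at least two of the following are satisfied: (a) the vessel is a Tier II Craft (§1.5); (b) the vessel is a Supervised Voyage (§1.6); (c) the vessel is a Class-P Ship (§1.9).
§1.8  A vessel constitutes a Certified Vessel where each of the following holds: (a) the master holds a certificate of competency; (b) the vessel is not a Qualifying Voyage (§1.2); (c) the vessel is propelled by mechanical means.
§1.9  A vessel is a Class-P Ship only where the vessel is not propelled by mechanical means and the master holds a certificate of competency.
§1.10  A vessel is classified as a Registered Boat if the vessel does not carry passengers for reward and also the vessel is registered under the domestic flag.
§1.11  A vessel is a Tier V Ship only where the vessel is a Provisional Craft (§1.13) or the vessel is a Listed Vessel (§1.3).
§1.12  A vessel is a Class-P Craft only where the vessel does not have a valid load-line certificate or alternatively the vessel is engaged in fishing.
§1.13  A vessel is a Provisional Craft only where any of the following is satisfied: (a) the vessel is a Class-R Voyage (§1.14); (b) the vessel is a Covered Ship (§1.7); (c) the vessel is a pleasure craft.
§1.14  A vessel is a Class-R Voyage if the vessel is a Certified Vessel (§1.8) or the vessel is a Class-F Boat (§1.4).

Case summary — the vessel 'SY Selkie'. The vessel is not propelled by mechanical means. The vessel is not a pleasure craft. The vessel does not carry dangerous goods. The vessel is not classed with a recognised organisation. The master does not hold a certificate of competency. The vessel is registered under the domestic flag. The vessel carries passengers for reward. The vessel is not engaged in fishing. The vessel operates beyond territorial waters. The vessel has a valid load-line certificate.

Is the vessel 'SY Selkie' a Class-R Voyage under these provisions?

Under §1.2: the vessel carries passengers for reward? yes; or the master does not hold a certificate of competency? yes. So the vessel is a Qualifying Voyage.
Under §1.8: the master holds a certificate of competency? no; and not a Qualifying Voyage (§1.2)? no; and the vessel is propelled by mechanical means? no. So the vessel is not a Certified Vessel.
Under §1.4: the vessel carries dangerous goods? no; and the vessel operates beyond territorial waters? yes. So the vessel is not a Class-F Boat.
Under §1.14: Certified Vessel (§1.8)? no; or Class-F Boat (§1.4)? no. So the vessel is not a Class-R Voyage.

No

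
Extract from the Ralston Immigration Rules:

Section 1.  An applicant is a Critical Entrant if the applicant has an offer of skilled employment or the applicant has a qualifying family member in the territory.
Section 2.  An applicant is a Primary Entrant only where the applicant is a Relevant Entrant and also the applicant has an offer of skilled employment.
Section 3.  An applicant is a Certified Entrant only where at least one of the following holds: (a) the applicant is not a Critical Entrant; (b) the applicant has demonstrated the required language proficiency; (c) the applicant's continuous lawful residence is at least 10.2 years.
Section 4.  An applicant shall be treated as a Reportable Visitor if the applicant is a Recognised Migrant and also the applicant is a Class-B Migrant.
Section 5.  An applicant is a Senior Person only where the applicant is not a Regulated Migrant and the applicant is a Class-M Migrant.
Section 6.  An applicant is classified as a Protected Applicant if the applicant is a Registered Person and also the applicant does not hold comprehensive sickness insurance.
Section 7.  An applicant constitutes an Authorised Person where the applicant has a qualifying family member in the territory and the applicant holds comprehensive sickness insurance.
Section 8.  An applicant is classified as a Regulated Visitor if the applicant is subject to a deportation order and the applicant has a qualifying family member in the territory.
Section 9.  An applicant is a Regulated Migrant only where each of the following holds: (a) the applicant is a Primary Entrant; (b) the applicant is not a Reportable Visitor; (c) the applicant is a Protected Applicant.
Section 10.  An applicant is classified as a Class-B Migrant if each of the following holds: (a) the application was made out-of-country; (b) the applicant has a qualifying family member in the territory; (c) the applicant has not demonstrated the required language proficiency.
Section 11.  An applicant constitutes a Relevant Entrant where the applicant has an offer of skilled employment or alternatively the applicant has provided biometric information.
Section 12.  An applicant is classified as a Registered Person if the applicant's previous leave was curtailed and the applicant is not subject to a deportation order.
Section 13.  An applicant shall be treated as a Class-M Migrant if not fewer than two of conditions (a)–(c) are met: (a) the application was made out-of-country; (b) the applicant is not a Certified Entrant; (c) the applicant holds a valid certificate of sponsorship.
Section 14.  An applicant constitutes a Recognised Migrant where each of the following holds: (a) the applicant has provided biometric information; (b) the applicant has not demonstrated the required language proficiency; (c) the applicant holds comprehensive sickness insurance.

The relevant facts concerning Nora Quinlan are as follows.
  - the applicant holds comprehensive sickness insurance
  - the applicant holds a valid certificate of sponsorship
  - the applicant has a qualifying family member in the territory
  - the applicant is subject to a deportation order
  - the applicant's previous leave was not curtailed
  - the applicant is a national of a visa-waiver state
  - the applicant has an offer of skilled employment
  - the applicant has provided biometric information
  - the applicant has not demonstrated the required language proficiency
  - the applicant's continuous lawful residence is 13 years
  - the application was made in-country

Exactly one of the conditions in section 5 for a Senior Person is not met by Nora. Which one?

Under section 11: the applicant has an offer of skilled employment? yes; or the applicant has provided biometric information? yes. So the applicant is a Relevant Entrant.
Under section 2: Relevant Entrant (section 11)? yes; and the applicant has an offer of skilled employment? yes. So the applicant is a Primary Entrant.
Under section 14: the applicant has provided biometric information? yes; and the applicant has not demonstrated the required language proficiency? yes; and the applicant holds comprehensive sickness insurance? yes. So the applicant is a Recognised Migrant.
Under section 10: the application was made out-of-country? no; and the applicant has a qualifying family member in the territory? yes; and the applicant has not demonstrated the required language proficiency? yes. So the applicant is not a Class-B Migrant.
Under section 4: Recognised Migrant (section 14)? yes; and Class-B Migrant (section 10)? no. So the applicant is not a Reportable Visitor.
Under section 12: the applicant's previous leave was curtailed? no; and the applicant is not subject to a deportation order? no. So the applicant is not a Registered Person.
Under section 6: Registered Person (section 12)? no; and the applicant does not hold comprehensive sickness insurance? no. So the applicant is not a Protected Applicant.
Under section 9: Primary Entrant (section 2)? yes; and not a Reportable Visitor (section 4)? yes; and Protected Applicant (section 6)? no. So the applicant is not a Regulated Migrant.
Under section 1: the applicant has an offer of skilled employment? yes; or the applicant has a qualifying family member in the territory? yes. So the applicant is a Critical Entrant.
Under section 3: not a Critical Entrant (section 1)? no; or the applicant has demonstrated the required language proficiency? no; or applicant's continuous lawful residence: 13 years ≥ 10.2 years? yes. So the applicant is a Certified Entrant.
Under section 13: the application was made out-of-country? no; not a Certified Entrant (section 3)? no; the applicant holds a valid certificate of sponsorship? yes — 1 of 3 hold (need ≥2) → not satisfied.
Under section 5: not a Regulated Migrant (section 9)? yes; and Class-M Migrant (section 13)? no. So the applicant is not a Senior Person.

Class-M Migrant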